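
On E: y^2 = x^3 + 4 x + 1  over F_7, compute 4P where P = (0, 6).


k = 4 = 100_2 (binary, LSB first: 001)
Double-and-add from P = (0, 6):
  bit 0 = 0: acc unchanged = O
  bit 1 = 0: acc unchanged = O
  bit 2 = 1: acc = O + (0, 1) = (0, 1)

4P = (0, 1)


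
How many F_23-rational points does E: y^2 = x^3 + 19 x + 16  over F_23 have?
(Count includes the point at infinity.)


For each x in F_23, count y with y^2 = x^3 + 19 x + 16 mod 23:
  x = 0: RHS = 16, y in [4, 19]  -> 2 point(s)
  x = 1: RHS = 13, y in [6, 17]  -> 2 point(s)
  x = 2: RHS = 16, y in [4, 19]  -> 2 point(s)
  x = 3: RHS = 8, y in [10, 13]  -> 2 point(s)
  x = 4: RHS = 18, y in [8, 15]  -> 2 point(s)
  x = 5: RHS = 6, y in [11, 12]  -> 2 point(s)
  x = 6: RHS = 1, y in [1, 22]  -> 2 point(s)
  x = 7: RHS = 9, y in [3, 20]  -> 2 point(s)
  x = 8: RHS = 13, y in [6, 17]  -> 2 point(s)
  x = 14: RHS = 13, y in [6, 17]  -> 2 point(s)
  x = 16: RHS = 0, y in [0]  -> 1 point(s)
  x = 17: RHS = 8, y in [10, 13]  -> 2 point(s)
  x = 18: RHS = 3, y in [7, 16]  -> 2 point(s)
  x = 20: RHS = 1, y in [1, 22]  -> 2 point(s)
  x = 21: RHS = 16, y in [4, 19]  -> 2 point(s)
Affine points: 29. Add the point at infinity: total = 30.

#E(F_23) = 30


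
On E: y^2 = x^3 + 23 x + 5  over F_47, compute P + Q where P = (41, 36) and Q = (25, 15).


P != Q, so use the chord formula.
s = (y2 - y1) / (x2 - x1) = (26) / (31) mod 47 = 16
x3 = s^2 - x1 - x2 mod 47 = 16^2 - 41 - 25 = 2
y3 = s (x1 - x3) - y1 mod 47 = 16 * (41 - 2) - 36 = 24

P + Q = (2, 24)


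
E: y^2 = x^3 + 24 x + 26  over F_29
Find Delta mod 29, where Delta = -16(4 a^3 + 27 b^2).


4 a^3 + 27 b^2 = 4*24^3 + 27*26^2 = 55296 + 18252 = 73548
Delta = -16 * (73548) = -1176768
Delta mod 29 = 23

Delta = 23 (mod 29)


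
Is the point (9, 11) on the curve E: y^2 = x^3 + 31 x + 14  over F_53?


Check whether y^2 = x^3 + 31 x + 14 (mod 53) for (x, y) = (9, 11).
LHS: y^2 = 11^2 mod 53 = 15
RHS: x^3 + 31 x + 14 = 9^3 + 31*9 + 14 mod 53 = 15
LHS = RHS

Yes, on the curve


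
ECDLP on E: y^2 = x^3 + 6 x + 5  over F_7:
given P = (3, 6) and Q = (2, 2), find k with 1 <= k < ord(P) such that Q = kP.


Enumerate multiples of P until we hit Q = (2, 2):
  1P = (3, 6)
  2P = (2, 2)
Match found at i = 2.

k = 2


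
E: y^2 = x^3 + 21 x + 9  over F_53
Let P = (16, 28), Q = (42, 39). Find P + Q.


P != Q, so use the chord formula.
s = (y2 - y1) / (x2 - x1) = (11) / (26) mod 53 = 31
x3 = s^2 - x1 - x2 mod 53 = 31^2 - 16 - 42 = 2
y3 = s (x1 - x3) - y1 mod 53 = 31 * (16 - 2) - 28 = 35

P + Q = (2, 35)


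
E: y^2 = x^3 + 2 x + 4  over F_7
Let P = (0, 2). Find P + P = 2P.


Doubling: s = (3 x1^2 + a) / (2 y1)
s = (3*0^2 + 2) / (2*2) mod 7 = 4
x3 = s^2 - 2 x1 mod 7 = 4^2 - 2*0 = 2
y3 = s (x1 - x3) - y1 mod 7 = 4 * (0 - 2) - 2 = 4

2P = (2, 4)


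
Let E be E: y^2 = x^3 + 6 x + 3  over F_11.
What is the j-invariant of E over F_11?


Delta = -16(4 a^3 + 27 b^2) mod 11 = 9
-1728 * (4 a)^3 = -1728 * (4*6)^3 mod 11 = 3
j = 3 * 9^(-1) mod 11 = 4

j = 4 (mod 11)


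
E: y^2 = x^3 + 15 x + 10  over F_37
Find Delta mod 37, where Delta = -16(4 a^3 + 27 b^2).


4 a^3 + 27 b^2 = 4*15^3 + 27*10^2 = 13500 + 2700 = 16200
Delta = -16 * (16200) = -259200
Delta mod 37 = 22

Delta = 22 (mod 37)


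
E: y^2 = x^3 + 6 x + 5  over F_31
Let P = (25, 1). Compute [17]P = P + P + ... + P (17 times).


k = 17 = 10001_2 (binary, LSB first: 10001)
Double-and-add from P = (25, 1):
  bit 0 = 1: acc = O + (25, 1) = (25, 1)
  bit 1 = 0: acc unchanged = (25, 1)
  bit 2 = 0: acc unchanged = (25, 1)
  bit 3 = 0: acc unchanged = (25, 1)
  bit 4 = 1: acc = (25, 1) + (11, 10) = (0, 25)

17P = (0, 25)


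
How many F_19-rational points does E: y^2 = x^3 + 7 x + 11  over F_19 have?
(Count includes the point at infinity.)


For each x in F_19, count y with y^2 = x^3 + 7 x + 11 mod 19:
  x = 0: RHS = 11, y in [7, 12]  -> 2 point(s)
  x = 1: RHS = 0, y in [0]  -> 1 point(s)
  x = 5: RHS = 0, y in [0]  -> 1 point(s)
  x = 7: RHS = 4, y in [2, 17]  -> 2 point(s)
  x = 8: RHS = 9, y in [3, 16]  -> 2 point(s)
  x = 9: RHS = 5, y in [9, 10]  -> 2 point(s)
  x = 10: RHS = 17, y in [6, 13]  -> 2 point(s)
  x = 13: RHS = 0, y in [0]  -> 1 point(s)
  x = 16: RHS = 1, y in [1, 18]  -> 2 point(s)
Affine points: 15. Add the point at infinity: total = 16.

#E(F_19) = 16


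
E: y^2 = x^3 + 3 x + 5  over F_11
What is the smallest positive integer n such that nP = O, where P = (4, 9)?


Compute successive multiples of P until we hit O:
  1P = (4, 9)
  2P = (4, 2)
  3P = O

ord(P) = 3


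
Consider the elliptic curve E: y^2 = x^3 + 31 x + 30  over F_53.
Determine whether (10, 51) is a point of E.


Check whether y^2 = x^3 + 31 x + 30 (mod 53) for (x, y) = (10, 51).
LHS: y^2 = 51^2 mod 53 = 4
RHS: x^3 + 31 x + 30 = 10^3 + 31*10 + 30 mod 53 = 15
LHS != RHS

No, not on the curve


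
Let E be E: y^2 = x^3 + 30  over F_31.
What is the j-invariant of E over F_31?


Delta = -16(4 a^3 + 27 b^2) mod 31 = 2
-1728 * (4 a)^3 = -1728 * (4*0)^3 mod 31 = 0
j = 0 * 2^(-1) mod 31 = 0

j = 0 (mod 31)


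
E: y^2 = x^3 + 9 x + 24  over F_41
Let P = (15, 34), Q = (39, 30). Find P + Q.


P != Q, so use the chord formula.
s = (y2 - y1) / (x2 - x1) = (37) / (24) mod 41 = 34
x3 = s^2 - x1 - x2 mod 41 = 34^2 - 15 - 39 = 36
y3 = s (x1 - x3) - y1 mod 41 = 34 * (15 - 36) - 34 = 31

P + Q = (36, 31)


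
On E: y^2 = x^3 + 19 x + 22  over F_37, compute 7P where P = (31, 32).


k = 7 = 111_2 (binary, LSB first: 111)
Double-and-add from P = (31, 32):
  bit 0 = 1: acc = O + (31, 32) = (31, 32)
  bit 1 = 1: acc = (31, 32) + (19, 8) = (28, 11)
  bit 2 = 1: acc = (28, 11) + (27, 33) = (22, 5)

7P = (22, 5)


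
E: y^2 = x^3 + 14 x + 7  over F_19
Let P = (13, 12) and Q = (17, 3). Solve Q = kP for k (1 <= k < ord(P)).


Enumerate multiples of P until we hit Q = (17, 3):
  1P = (13, 12)
  2P = (10, 8)
  3P = (2, 9)
  4P = (8, 17)
  5P = (18, 12)
  6P = (7, 7)
  7P = (15, 18)
  8P = (0, 8)
  9P = (17, 16)
  10P = (9, 11)
  11P = (3, 0)
  12P = (9, 8)
  13P = (17, 3)
Match found at i = 13.

k = 13


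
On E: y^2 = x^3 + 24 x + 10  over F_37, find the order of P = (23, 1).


Compute successive multiples of P until we hit O:
  1P = (23, 1)
  2P = (17, 22)
  3P = (0, 11)
  4P = (13, 22)
  5P = (8, 23)
  6P = (7, 15)
  7P = (28, 8)
  8P = (22, 30)
  ... (continuing to 36P)
  36P = O

ord(P) = 36


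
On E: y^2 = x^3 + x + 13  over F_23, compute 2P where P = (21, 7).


Doubling: s = (3 x1^2 + a) / (2 y1)
s = (3*21^2 + 1) / (2*7) mod 23 = 19
x3 = s^2 - 2 x1 mod 23 = 19^2 - 2*21 = 20
y3 = s (x1 - x3) - y1 mod 23 = 19 * (21 - 20) - 7 = 12

2P = (20, 12)


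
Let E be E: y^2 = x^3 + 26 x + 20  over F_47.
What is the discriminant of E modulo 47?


4 a^3 + 27 b^2 = 4*26^3 + 27*20^2 = 70304 + 10800 = 81104
Delta = -16 * (81104) = -1297664
Delta mod 47 = 6

Delta = 6 (mod 47)


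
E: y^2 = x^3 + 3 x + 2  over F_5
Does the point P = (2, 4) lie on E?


Check whether y^2 = x^3 + 3 x + 2 (mod 5) for (x, y) = (2, 4).
LHS: y^2 = 4^2 mod 5 = 1
RHS: x^3 + 3 x + 2 = 2^3 + 3*2 + 2 mod 5 = 1
LHS = RHS

Yes, on the curve


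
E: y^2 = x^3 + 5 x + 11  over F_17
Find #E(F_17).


For each x in F_17, count y with y^2 = x^3 + 5 x + 11 mod 17:
  x = 1: RHS = 0, y in [0]  -> 1 point(s)
  x = 3: RHS = 2, y in [6, 11]  -> 2 point(s)
  x = 5: RHS = 8, y in [5, 12]  -> 2 point(s)
  x = 6: RHS = 2, y in [6, 11]  -> 2 point(s)
  x = 7: RHS = 15, y in [7, 10]  -> 2 point(s)
  x = 8: RHS = 2, y in [6, 11]  -> 2 point(s)
Affine points: 11. Add the point at infinity: total = 12.

#E(F_17) = 12


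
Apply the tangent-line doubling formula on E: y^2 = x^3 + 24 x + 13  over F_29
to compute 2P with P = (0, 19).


Doubling: s = (3 x1^2 + a) / (2 y1)
s = (3*0^2 + 24) / (2*19) mod 29 = 22
x3 = s^2 - 2 x1 mod 29 = 22^2 - 2*0 = 20
y3 = s (x1 - x3) - y1 mod 29 = 22 * (0 - 20) - 19 = 5

2P = (20, 5)


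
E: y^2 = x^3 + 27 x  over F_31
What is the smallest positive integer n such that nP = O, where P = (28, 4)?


Compute successive multiples of P until we hit O:
  1P = (28, 4)
  2P = (7, 6)
  3P = (1, 20)
  4P = (18, 5)
  5P = (25, 5)
  6P = (16, 23)
  7P = (19, 5)
  8P = (2, 0)
  ... (continuing to 16P)
  16P = O

ord(P) = 16


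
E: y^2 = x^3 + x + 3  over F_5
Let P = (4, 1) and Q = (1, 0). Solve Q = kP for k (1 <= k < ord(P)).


Enumerate multiples of P until we hit Q = (1, 0):
  1P = (4, 1)
  2P = (1, 0)
Match found at i = 2.

k = 2


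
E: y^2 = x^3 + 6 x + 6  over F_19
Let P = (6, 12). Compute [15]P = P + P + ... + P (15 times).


k = 15 = 1111_2 (binary, LSB first: 1111)
Double-and-add from P = (6, 12):
  bit 0 = 1: acc = O + (6, 12) = (6, 12)
  bit 1 = 1: acc = (6, 12) + (7, 7) = (12, 18)
  bit 2 = 1: acc = (12, 18) + (2, 11) = (11, 15)
  bit 3 = 1: acc = (11, 15) + (13, 18) = (2, 8)

15P = (2, 8)


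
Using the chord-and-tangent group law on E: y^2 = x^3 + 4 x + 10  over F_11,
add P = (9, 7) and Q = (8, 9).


P != Q, so use the chord formula.
s = (y2 - y1) / (x2 - x1) = (2) / (10) mod 11 = 9
x3 = s^2 - x1 - x2 mod 11 = 9^2 - 9 - 8 = 9
y3 = s (x1 - x3) - y1 mod 11 = 9 * (9 - 9) - 7 = 4

P + Q = (9, 4)


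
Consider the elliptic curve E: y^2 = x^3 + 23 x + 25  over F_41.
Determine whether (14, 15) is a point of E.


Check whether y^2 = x^3 + 23 x + 25 (mod 41) for (x, y) = (14, 15).
LHS: y^2 = 15^2 mod 41 = 20
RHS: x^3 + 23 x + 25 = 14^3 + 23*14 + 25 mod 41 = 16
LHS != RHS

No, not on the curve


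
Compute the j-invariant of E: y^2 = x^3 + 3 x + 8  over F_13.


Delta = -16(4 a^3 + 27 b^2) mod 13 = 4
-1728 * (4 a)^3 = -1728 * (4*3)^3 mod 13 = 12
j = 12 * 4^(-1) mod 13 = 3

j = 3 (mod 13)


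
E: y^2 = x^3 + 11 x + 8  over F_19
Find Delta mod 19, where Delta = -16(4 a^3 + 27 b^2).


4 a^3 + 27 b^2 = 4*11^3 + 27*8^2 = 5324 + 1728 = 7052
Delta = -16 * (7052) = -112832
Delta mod 19 = 9

Delta = 9 (mod 19)


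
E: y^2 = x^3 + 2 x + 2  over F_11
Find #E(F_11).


For each x in F_11, count y with y^2 = x^3 + 2 x + 2 mod 11:
  x = 1: RHS = 5, y in [4, 7]  -> 2 point(s)
  x = 2: RHS = 3, y in [5, 6]  -> 2 point(s)
  x = 5: RHS = 5, y in [4, 7]  -> 2 point(s)
  x = 9: RHS = 1, y in [1, 10]  -> 2 point(s)
Affine points: 8. Add the point at infinity: total = 9.

#E(F_11) = 9


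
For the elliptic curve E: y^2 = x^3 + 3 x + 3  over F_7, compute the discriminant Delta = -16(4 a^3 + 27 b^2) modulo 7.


4 a^3 + 27 b^2 = 4*3^3 + 27*3^2 = 108 + 243 = 351
Delta = -16 * (351) = -5616
Delta mod 7 = 5

Delta = 5 (mod 7)


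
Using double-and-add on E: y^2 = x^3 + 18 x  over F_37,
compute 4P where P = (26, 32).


k = 4 = 100_2 (binary, LSB first: 001)
Double-and-add from P = (26, 32):
  bit 0 = 0: acc unchanged = O
  bit 1 = 0: acc unchanged = O
  bit 2 = 1: acc = O + (26, 5) = (26, 5)

4P = (26, 5)


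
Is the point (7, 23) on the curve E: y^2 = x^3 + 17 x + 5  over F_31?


Check whether y^2 = x^3 + 17 x + 5 (mod 31) for (x, y) = (7, 23).
LHS: y^2 = 23^2 mod 31 = 2
RHS: x^3 + 17 x + 5 = 7^3 + 17*7 + 5 mod 31 = 2
LHS = RHS

Yes, on the curve


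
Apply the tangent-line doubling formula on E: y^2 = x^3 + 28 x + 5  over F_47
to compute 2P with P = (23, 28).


Doubling: s = (3 x1^2 + a) / (2 y1)
s = (3*23^2 + 28) / (2*28) mod 47 = 28
x3 = s^2 - 2 x1 mod 47 = 28^2 - 2*23 = 33
y3 = s (x1 - x3) - y1 mod 47 = 28 * (23 - 33) - 28 = 21

2P = (33, 21)


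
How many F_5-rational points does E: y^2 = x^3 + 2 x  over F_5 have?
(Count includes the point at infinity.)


For each x in F_5, count y with y^2 = x^3 + 2 x + 0 mod 5:
  x = 0: RHS = 0, y in [0]  -> 1 point(s)
Affine points: 1. Add the point at infinity: total = 2.

#E(F_5) = 2


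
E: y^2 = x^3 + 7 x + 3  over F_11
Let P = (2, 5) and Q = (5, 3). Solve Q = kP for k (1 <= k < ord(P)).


Enumerate multiples of P until we hit Q = (5, 3):
  1P = (2, 5)
  2P = (5, 8)
  3P = (5, 3)
Match found at i = 3.

k = 3


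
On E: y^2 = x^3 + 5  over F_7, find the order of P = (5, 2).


Compute successive multiples of P until we hit O:
  1P = (5, 2)
  2P = (6, 2)
  3P = (3, 5)
  4P = (3, 2)
  5P = (6, 5)
  6P = (5, 5)
  7P = O

ord(P) = 7


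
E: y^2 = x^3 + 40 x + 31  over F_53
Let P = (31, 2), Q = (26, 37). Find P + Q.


P != Q, so use the chord formula.
s = (y2 - y1) / (x2 - x1) = (35) / (48) mod 53 = 46
x3 = s^2 - x1 - x2 mod 53 = 46^2 - 31 - 26 = 45
y3 = s (x1 - x3) - y1 mod 53 = 46 * (31 - 45) - 2 = 43

P + Q = (45, 43)


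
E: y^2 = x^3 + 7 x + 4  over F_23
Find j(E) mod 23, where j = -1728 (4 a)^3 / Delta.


Delta = -16(4 a^3 + 27 b^2) mod 23 = 1
-1728 * (4 a)^3 = -1728 * (4*7)^3 mod 23 = 16
j = 16 * 1^(-1) mod 23 = 16

j = 16 (mod 23)


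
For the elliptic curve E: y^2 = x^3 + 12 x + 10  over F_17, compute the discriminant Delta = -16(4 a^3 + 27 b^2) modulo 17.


4 a^3 + 27 b^2 = 4*12^3 + 27*10^2 = 6912 + 2700 = 9612
Delta = -16 * (9612) = -153792
Delta mod 17 = 7

Delta = 7 (mod 17)


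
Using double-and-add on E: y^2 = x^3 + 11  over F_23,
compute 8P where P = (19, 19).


k = 8 = 1000_2 (binary, LSB first: 0001)
Double-and-add from P = (19, 19):
  bit 0 = 0: acc unchanged = O
  bit 1 = 0: acc unchanged = O
  bit 2 = 0: acc unchanged = O
  bit 3 = 1: acc = O + (16, 17) = (16, 17)

8P = (16, 17)


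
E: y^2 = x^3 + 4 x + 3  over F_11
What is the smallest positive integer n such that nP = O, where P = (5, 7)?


Compute successive multiples of P until we hit O:
  1P = (5, 7)
  2P = (10, 8)
  3P = (0, 5)
  4P = (0, 6)
  5P = (10, 3)
  6P = (5, 4)
  7P = O

ord(P) = 7


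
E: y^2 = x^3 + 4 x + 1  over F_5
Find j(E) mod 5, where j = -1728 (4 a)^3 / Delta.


Delta = -16(4 a^3 + 27 b^2) mod 5 = 2
-1728 * (4 a)^3 = -1728 * (4*4)^3 mod 5 = 2
j = 2 * 2^(-1) mod 5 = 1

j = 1 (mod 5)


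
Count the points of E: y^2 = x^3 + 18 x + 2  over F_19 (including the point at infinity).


For each x in F_19, count y with y^2 = x^3 + 18 x + 2 mod 19:
  x = 3: RHS = 7, y in [8, 11]  -> 2 point(s)
  x = 4: RHS = 5, y in [9, 10]  -> 2 point(s)
  x = 9: RHS = 0, y in [0]  -> 1 point(s)
  x = 10: RHS = 4, y in [2, 17]  -> 2 point(s)
  x = 11: RHS = 11, y in [7, 12]  -> 2 point(s)
  x = 13: RHS = 1, y in [1, 18]  -> 2 point(s)
  x = 16: RHS = 16, y in [4, 15]  -> 2 point(s)
Affine points: 13. Add the point at infinity: total = 14.

#E(F_19) = 14


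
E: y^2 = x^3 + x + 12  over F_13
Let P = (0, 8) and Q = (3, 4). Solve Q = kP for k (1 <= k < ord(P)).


Enumerate multiples of P until we hit Q = (3, 4):
  1P = (0, 8)
  2P = (3, 4)
Match found at i = 2.

k = 2


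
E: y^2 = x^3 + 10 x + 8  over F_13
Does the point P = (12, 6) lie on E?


Check whether y^2 = x^3 + 10 x + 8 (mod 13) for (x, y) = (12, 6).
LHS: y^2 = 6^2 mod 13 = 10
RHS: x^3 + 10 x + 8 = 12^3 + 10*12 + 8 mod 13 = 10
LHS = RHS

Yes, on the curve


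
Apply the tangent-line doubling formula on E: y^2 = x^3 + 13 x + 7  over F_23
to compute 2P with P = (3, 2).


Doubling: s = (3 x1^2 + a) / (2 y1)
s = (3*3^2 + 13) / (2*2) mod 23 = 10
x3 = s^2 - 2 x1 mod 23 = 10^2 - 2*3 = 2
y3 = s (x1 - x3) - y1 mod 23 = 10 * (3 - 2) - 2 = 8

2P = (2, 8)


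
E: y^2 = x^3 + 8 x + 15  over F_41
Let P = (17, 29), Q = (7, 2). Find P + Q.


P != Q, so use the chord formula.
s = (y2 - y1) / (x2 - x1) = (14) / (31) mod 41 = 15
x3 = s^2 - x1 - x2 mod 41 = 15^2 - 17 - 7 = 37
y3 = s (x1 - x3) - y1 mod 41 = 15 * (17 - 37) - 29 = 40

P + Q = (37, 40)


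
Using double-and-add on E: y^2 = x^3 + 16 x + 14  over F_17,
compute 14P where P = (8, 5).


k = 14 = 1110_2 (binary, LSB first: 0111)
Double-and-add from P = (8, 5):
  bit 0 = 0: acc unchanged = O
  bit 1 = 1: acc = O + (10, 1) = (10, 1)
  bit 2 = 1: acc = (10, 1) + (5, 7) = (15, 5)
  bit 3 = 1: acc = (15, 5) + (11, 5) = (8, 12)

14P = (8, 12)


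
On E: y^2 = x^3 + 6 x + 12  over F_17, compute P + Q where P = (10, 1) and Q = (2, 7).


P != Q, so use the chord formula.
s = (y2 - y1) / (x2 - x1) = (6) / (9) mod 17 = 12
x3 = s^2 - x1 - x2 mod 17 = 12^2 - 10 - 2 = 13
y3 = s (x1 - x3) - y1 mod 17 = 12 * (10 - 13) - 1 = 14

P + Q = (13, 14)


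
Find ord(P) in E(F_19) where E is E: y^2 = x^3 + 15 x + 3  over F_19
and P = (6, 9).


Compute successive multiples of P until we hit O:
  1P = (6, 9)
  2P = (12, 7)
  3P = (18, 14)
  4P = (18, 5)
  5P = (12, 12)
  6P = (6, 10)
  7P = O

ord(P) = 7


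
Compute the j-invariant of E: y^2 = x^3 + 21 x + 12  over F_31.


Delta = -16(4 a^3 + 27 b^2) mod 31 = 25
-1728 * (4 a)^3 = -1728 * (4*21)^3 mod 31 = 27
j = 27 * 25^(-1) mod 31 = 11

j = 11 (mod 31)


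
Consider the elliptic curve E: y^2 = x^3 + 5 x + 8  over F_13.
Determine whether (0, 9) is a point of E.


Check whether y^2 = x^3 + 5 x + 8 (mod 13) for (x, y) = (0, 9).
LHS: y^2 = 9^2 mod 13 = 3
RHS: x^3 + 5 x + 8 = 0^3 + 5*0 + 8 mod 13 = 8
LHS != RHS

No, not on the curve


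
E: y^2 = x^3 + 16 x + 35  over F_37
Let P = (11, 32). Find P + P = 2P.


Doubling: s = (3 x1^2 + a) / (2 y1)
s = (3*11^2 + 16) / (2*32) mod 37 = 25
x3 = s^2 - 2 x1 mod 37 = 25^2 - 2*11 = 11
y3 = s (x1 - x3) - y1 mod 37 = 25 * (11 - 11) - 32 = 5

2P = (11, 5)


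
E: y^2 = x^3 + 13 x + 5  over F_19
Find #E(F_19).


For each x in F_19, count y with y^2 = x^3 + 13 x + 5 mod 19:
  x = 0: RHS = 5, y in [9, 10]  -> 2 point(s)
  x = 1: RHS = 0, y in [0]  -> 1 point(s)
  x = 2: RHS = 1, y in [1, 18]  -> 2 point(s)
  x = 4: RHS = 7, y in [8, 11]  -> 2 point(s)
  x = 5: RHS = 5, y in [9, 10]  -> 2 point(s)
  x = 11: RHS = 16, y in [4, 15]  -> 2 point(s)
  x = 14: RHS = 5, y in [9, 10]  -> 2 point(s)
  x = 17: RHS = 9, y in [3, 16]  -> 2 point(s)
Affine points: 15. Add the point at infinity: total = 16.

#E(F_19) = 16


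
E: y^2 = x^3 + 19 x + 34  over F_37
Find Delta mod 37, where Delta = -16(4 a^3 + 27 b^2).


4 a^3 + 27 b^2 = 4*19^3 + 27*34^2 = 27436 + 31212 = 58648
Delta = -16 * (58648) = -938368
Delta mod 37 = 26

Delta = 26 (mod 37)


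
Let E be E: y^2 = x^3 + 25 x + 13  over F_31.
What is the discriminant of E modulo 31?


4 a^3 + 27 b^2 = 4*25^3 + 27*13^2 = 62500 + 4563 = 67063
Delta = -16 * (67063) = -1073008
Delta mod 31 = 26

Delta = 26 (mod 31)


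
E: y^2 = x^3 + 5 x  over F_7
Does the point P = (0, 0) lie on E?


Check whether y^2 = x^3 + 5 x + 0 (mod 7) for (x, y) = (0, 0).
LHS: y^2 = 0^2 mod 7 = 0
RHS: x^3 + 5 x + 0 = 0^3 + 5*0 + 0 mod 7 = 0
LHS = RHS

Yes, on the curve


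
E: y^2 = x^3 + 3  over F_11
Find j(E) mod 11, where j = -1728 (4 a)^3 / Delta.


Delta = -16(4 a^3 + 27 b^2) mod 11 = 6
-1728 * (4 a)^3 = -1728 * (4*0)^3 mod 11 = 0
j = 0 * 6^(-1) mod 11 = 0

j = 0 (mod 11)


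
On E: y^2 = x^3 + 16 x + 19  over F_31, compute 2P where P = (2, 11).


Doubling: s = (3 x1^2 + a) / (2 y1)
s = (3*2^2 + 16) / (2*11) mod 31 = 21
x3 = s^2 - 2 x1 mod 31 = 21^2 - 2*2 = 3
y3 = s (x1 - x3) - y1 mod 31 = 21 * (2 - 3) - 11 = 30

2P = (3, 30)


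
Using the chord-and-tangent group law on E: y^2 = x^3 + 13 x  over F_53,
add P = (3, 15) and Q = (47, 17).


P != Q, so use the chord formula.
s = (y2 - y1) / (x2 - x1) = (2) / (44) mod 53 = 41
x3 = s^2 - x1 - x2 mod 53 = 41^2 - 3 - 47 = 41
y3 = s (x1 - x3) - y1 mod 53 = 41 * (3 - 41) - 15 = 17

P + Q = (41, 17)


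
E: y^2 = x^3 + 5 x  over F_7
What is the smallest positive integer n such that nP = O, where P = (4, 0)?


Compute successive multiples of P until we hit O:
  1P = (4, 0)
  2P = O

ord(P) = 2


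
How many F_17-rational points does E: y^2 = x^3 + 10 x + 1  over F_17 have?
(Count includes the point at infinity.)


For each x in F_17, count y with y^2 = x^3 + 10 x + 1 mod 17:
  x = 0: RHS = 1, y in [1, 16]  -> 2 point(s)
  x = 8: RHS = 15, y in [7, 10]  -> 2 point(s)
  x = 9: RHS = 4, y in [2, 15]  -> 2 point(s)
  x = 10: RHS = 13, y in [8, 9]  -> 2 point(s)
  x = 12: RHS = 13, y in [8, 9]  -> 2 point(s)
  x = 13: RHS = 16, y in [4, 13]  -> 2 point(s)
Affine points: 12. Add the point at infinity: total = 13.

#E(F_17) = 13


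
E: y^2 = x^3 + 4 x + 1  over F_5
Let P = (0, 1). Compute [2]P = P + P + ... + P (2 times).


k = 2 = 10_2 (binary, LSB first: 01)
Double-and-add from P = (0, 1):
  bit 0 = 0: acc unchanged = O
  bit 1 = 1: acc = O + (4, 1) = (4, 1)

2P = (4, 1)


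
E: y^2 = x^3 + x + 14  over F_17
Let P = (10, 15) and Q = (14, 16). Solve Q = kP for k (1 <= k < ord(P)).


Enumerate multiples of P until we hit Q = (14, 16):
  1P = (10, 15)
  2P = (6, 7)
  3P = (5, 12)
  4P = (1, 4)
  5P = (14, 16)
Match found at i = 5.

k = 5


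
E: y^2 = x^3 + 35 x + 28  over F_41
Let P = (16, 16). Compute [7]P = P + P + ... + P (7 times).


k = 7 = 111_2 (binary, LSB first: 111)
Double-and-add from P = (16, 16):
  bit 0 = 1: acc = O + (16, 16) = (16, 16)
  bit 1 = 1: acc = (16, 16) + (7, 1) = (39, 14)
  bit 2 = 1: acc = (39, 14) + (26, 33) = (40, 19)

7P = (40, 19)


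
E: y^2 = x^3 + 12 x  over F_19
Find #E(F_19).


For each x in F_19, count y with y^2 = x^3 + 12 x + 0 mod 19:
  x = 0: RHS = 0, y in [0]  -> 1 point(s)
  x = 3: RHS = 6, y in [5, 14]  -> 2 point(s)
  x = 4: RHS = 17, y in [6, 13]  -> 2 point(s)
  x = 7: RHS = 9, y in [3, 16]  -> 2 point(s)
  x = 8: RHS = 0, y in [0]  -> 1 point(s)
  x = 9: RHS = 1, y in [1, 18]  -> 2 point(s)
  x = 11: RHS = 0, y in [0]  -> 1 point(s)
  x = 13: RHS = 16, y in [4, 15]  -> 2 point(s)
  x = 14: RHS = 5, y in [9, 10]  -> 2 point(s)
  x = 17: RHS = 6, y in [5, 14]  -> 2 point(s)
  x = 18: RHS = 6, y in [5, 14]  -> 2 point(s)
Affine points: 19. Add the point at infinity: total = 20.

#E(F_19) = 20


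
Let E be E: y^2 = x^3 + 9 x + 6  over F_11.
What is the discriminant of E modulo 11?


4 a^3 + 27 b^2 = 4*9^3 + 27*6^2 = 2916 + 972 = 3888
Delta = -16 * (3888) = -62208
Delta mod 11 = 8

Delta = 8 (mod 11)


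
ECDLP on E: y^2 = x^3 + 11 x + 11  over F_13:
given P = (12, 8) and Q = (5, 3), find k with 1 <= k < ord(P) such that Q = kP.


Enumerate multiples of P until we hit Q = (5, 3):
  1P = (12, 8)
  2P = (5, 3)
Match found at i = 2.

k = 2


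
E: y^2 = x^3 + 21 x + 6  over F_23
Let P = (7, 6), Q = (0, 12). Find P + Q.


P != Q, so use the chord formula.
s = (y2 - y1) / (x2 - x1) = (6) / (16) mod 23 = 9
x3 = s^2 - x1 - x2 mod 23 = 9^2 - 7 - 0 = 5
y3 = s (x1 - x3) - y1 mod 23 = 9 * (7 - 5) - 6 = 12

P + Q = (5, 12)


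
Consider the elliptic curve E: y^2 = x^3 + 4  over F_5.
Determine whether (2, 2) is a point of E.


Check whether y^2 = x^3 + 0 x + 4 (mod 5) for (x, y) = (2, 2).
LHS: y^2 = 2^2 mod 5 = 4
RHS: x^3 + 0 x + 4 = 2^3 + 0*2 + 4 mod 5 = 2
LHS != RHS

No, not on the curve


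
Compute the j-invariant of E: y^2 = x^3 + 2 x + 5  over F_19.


Delta = -16(4 a^3 + 27 b^2) mod 19 = 12
-1728 * (4 a)^3 = -1728 * (4*2)^3 mod 19 = 18
j = 18 * 12^(-1) mod 19 = 11

j = 11 (mod 19)


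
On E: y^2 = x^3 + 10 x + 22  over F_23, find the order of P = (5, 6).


Compute successive multiples of P until we hit O:
  1P = (5, 6)
  2P = (2, 21)
  3P = (18, 13)
  4P = (9, 6)
  5P = (9, 17)
  6P = (18, 10)
  7P = (2, 2)
  8P = (5, 17)
  ... (continuing to 9P)
  9P = O

ord(P) = 9


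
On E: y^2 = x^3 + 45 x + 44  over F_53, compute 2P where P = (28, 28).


Doubling: s = (3 x1^2 + a) / (2 y1)
s = (3*28^2 + 45) / (2*28) mod 53 = 4
x3 = s^2 - 2 x1 mod 53 = 4^2 - 2*28 = 13
y3 = s (x1 - x3) - y1 mod 53 = 4 * (28 - 13) - 28 = 32

2P = (13, 32)


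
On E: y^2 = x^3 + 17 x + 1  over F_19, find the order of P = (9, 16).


Compute successive multiples of P until we hit O:
  1P = (9, 16)
  2P = (2, 10)
  3P = (13, 5)
  4P = (1, 0)
  5P = (13, 14)
  6P = (2, 9)
  7P = (9, 3)
  8P = O

ord(P) = 8


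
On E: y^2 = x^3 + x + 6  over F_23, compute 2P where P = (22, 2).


Doubling: s = (3 x1^2 + a) / (2 y1)
s = (3*22^2 + 1) / (2*2) mod 23 = 1
x3 = s^2 - 2 x1 mod 23 = 1^2 - 2*22 = 3
y3 = s (x1 - x3) - y1 mod 23 = 1 * (22 - 3) - 2 = 17

2P = (3, 17)


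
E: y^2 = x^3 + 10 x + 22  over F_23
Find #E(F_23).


For each x in F_23, count y with y^2 = x^3 + 10 x + 22 mod 23:
  x = 2: RHS = 4, y in [2, 21]  -> 2 point(s)
  x = 5: RHS = 13, y in [6, 17]  -> 2 point(s)
  x = 8: RHS = 16, y in [4, 19]  -> 2 point(s)
  x = 9: RHS = 13, y in [6, 17]  -> 2 point(s)
  x = 10: RHS = 18, y in [8, 15]  -> 2 point(s)
  x = 13: RHS = 3, y in [7, 16]  -> 2 point(s)
  x = 14: RHS = 8, y in [10, 13]  -> 2 point(s)
  x = 16: RHS = 0, y in [0]  -> 1 point(s)
  x = 18: RHS = 8, y in [10, 13]  -> 2 point(s)
Affine points: 17. Add the point at infinity: total = 18.

#E(F_23) = 18


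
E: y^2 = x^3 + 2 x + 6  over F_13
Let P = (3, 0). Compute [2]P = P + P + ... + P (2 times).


k = 2 = 10_2 (binary, LSB first: 01)
Double-and-add from P = (3, 0):
  bit 0 = 0: acc unchanged = O
  bit 1 = 1: acc = O + O = O

2P = O


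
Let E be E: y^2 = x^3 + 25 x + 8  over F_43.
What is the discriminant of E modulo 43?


4 a^3 + 27 b^2 = 4*25^3 + 27*8^2 = 62500 + 1728 = 64228
Delta = -16 * (64228) = -1027648
Delta mod 43 = 9

Delta = 9 (mod 43)


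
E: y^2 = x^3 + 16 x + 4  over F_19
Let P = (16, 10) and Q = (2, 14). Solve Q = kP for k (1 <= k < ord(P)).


Enumerate multiples of P until we hit Q = (2, 14):
  1P = (16, 10)
  2P = (12, 10)
  3P = (10, 9)
  4P = (2, 5)
  5P = (2, 14)
Match found at i = 5.

k = 5


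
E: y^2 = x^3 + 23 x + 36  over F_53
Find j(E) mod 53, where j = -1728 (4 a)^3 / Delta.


Delta = -16(4 a^3 + 27 b^2) mod 53 = 8
-1728 * (4 a)^3 = -1728 * (4*23)^3 mod 53 = 40
j = 40 * 8^(-1) mod 53 = 5

j = 5 (mod 53)


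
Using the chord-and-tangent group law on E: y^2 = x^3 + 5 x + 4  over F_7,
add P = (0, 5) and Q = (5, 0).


P != Q, so use the chord formula.
s = (y2 - y1) / (x2 - x1) = (2) / (5) mod 7 = 6
x3 = s^2 - x1 - x2 mod 7 = 6^2 - 0 - 5 = 3
y3 = s (x1 - x3) - y1 mod 7 = 6 * (0 - 3) - 5 = 5

P + Q = (3, 5)


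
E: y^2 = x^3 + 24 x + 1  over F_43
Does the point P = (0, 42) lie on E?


Check whether y^2 = x^3 + 24 x + 1 (mod 43) for (x, y) = (0, 42).
LHS: y^2 = 42^2 mod 43 = 1
RHS: x^3 + 24 x + 1 = 0^3 + 24*0 + 1 mod 43 = 1
LHS = RHS

Yes, on the curve


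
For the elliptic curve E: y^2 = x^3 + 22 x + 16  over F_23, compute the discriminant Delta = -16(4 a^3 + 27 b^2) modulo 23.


4 a^3 + 27 b^2 = 4*22^3 + 27*16^2 = 42592 + 6912 = 49504
Delta = -16 * (49504) = -792064
Delta mod 23 = 10

Delta = 10 (mod 23)


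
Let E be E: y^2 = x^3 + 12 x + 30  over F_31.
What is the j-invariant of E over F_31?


Delta = -16(4 a^3 + 27 b^2) mod 31 = 18
-1728 * (4 a)^3 = -1728 * (4*12)^3 mod 31 = 27
j = 27 * 18^(-1) mod 31 = 17

j = 17 (mod 31)


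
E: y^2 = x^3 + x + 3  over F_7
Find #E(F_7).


For each x in F_7, count y with y^2 = x^3 + 1 x + 3 mod 7:
  x = 4: RHS = 1, y in [1, 6]  -> 2 point(s)
  x = 5: RHS = 0, y in [0]  -> 1 point(s)
  x = 6: RHS = 1, y in [1, 6]  -> 2 point(s)
Affine points: 5. Add the point at infinity: total = 6.

#E(F_7) = 6


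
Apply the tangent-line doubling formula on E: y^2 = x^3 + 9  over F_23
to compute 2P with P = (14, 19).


Doubling: s = (3 x1^2 + a) / (2 y1)
s = (3*14^2 + 0) / (2*19) mod 23 = 7
x3 = s^2 - 2 x1 mod 23 = 7^2 - 2*14 = 21
y3 = s (x1 - x3) - y1 mod 23 = 7 * (14 - 21) - 19 = 1

2P = (21, 1)


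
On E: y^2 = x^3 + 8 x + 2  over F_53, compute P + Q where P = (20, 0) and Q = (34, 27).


P != Q, so use the chord formula.
s = (y2 - y1) / (x2 - x1) = (27) / (14) mod 53 = 36
x3 = s^2 - x1 - x2 mod 53 = 36^2 - 20 - 34 = 23
y3 = s (x1 - x3) - y1 mod 53 = 36 * (20 - 23) - 0 = 51

P + Q = (23, 51)


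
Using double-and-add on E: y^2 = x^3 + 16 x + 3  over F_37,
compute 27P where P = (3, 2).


k = 27 = 11011_2 (binary, LSB first: 11011)
Double-and-add from P = (3, 2):
  bit 0 = 1: acc = O + (3, 2) = (3, 2)
  bit 1 = 1: acc = (3, 2) + (24, 22) = (0, 22)
  bit 2 = 0: acc unchanged = (0, 22)
  bit 3 = 1: acc = (0, 22) + (14, 14) = (12, 6)
  bit 4 = 1: acc = (12, 6) + (19, 5) = (3, 35)

27P = (3, 35)


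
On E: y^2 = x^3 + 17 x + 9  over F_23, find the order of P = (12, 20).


Compute successive multiples of P until we hit O:
  1P = (12, 20)
  2P = (3, 8)
  3P = (20, 0)
  4P = (3, 15)
  5P = (12, 3)
  6P = O

ord(P) = 6


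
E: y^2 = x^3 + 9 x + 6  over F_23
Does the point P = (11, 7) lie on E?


Check whether y^2 = x^3 + 9 x + 6 (mod 23) for (x, y) = (11, 7).
LHS: y^2 = 7^2 mod 23 = 3
RHS: x^3 + 9 x + 6 = 11^3 + 9*11 + 6 mod 23 = 10
LHS != RHS

No, not on the curve


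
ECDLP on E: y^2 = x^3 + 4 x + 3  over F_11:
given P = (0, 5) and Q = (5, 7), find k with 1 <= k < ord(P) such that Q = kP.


Enumerate multiples of P until we hit Q = (5, 7):
  1P = (0, 5)
  2P = (5, 4)
  3P = (10, 8)
  4P = (10, 3)
  5P = (5, 7)
Match found at i = 5.

k = 5


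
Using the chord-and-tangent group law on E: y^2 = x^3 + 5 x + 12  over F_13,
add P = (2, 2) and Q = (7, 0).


P != Q, so use the chord formula.
s = (y2 - y1) / (x2 - x1) = (11) / (5) mod 13 = 10
x3 = s^2 - x1 - x2 mod 13 = 10^2 - 2 - 7 = 0
y3 = s (x1 - x3) - y1 mod 13 = 10 * (2 - 0) - 2 = 5

P + Q = (0, 5)


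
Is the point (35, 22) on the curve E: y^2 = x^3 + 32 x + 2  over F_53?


Check whether y^2 = x^3 + 32 x + 2 (mod 53) for (x, y) = (35, 22).
LHS: y^2 = 22^2 mod 53 = 7
RHS: x^3 + 32 x + 2 = 35^3 + 32*35 + 2 mod 53 = 7
LHS = RHS

Yes, on the curve


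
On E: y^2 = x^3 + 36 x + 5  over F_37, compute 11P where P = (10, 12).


k = 11 = 1011_2 (binary, LSB first: 1101)
Double-and-add from P = (10, 12):
  bit 0 = 1: acc = O + (10, 12) = (10, 12)
  bit 1 = 1: acc = (10, 12) + (28, 32) = (8, 19)
  bit 2 = 0: acc unchanged = (8, 19)
  bit 3 = 1: acc = (8, 19) + (19, 0) = (35, 31)

11P = (35, 31)


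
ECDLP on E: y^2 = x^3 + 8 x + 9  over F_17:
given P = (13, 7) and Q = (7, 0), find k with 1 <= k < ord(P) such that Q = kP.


Enumerate multiples of P until we hit Q = (7, 0):
  1P = (13, 7)
  2P = (7, 0)
Match found at i = 2.

k = 2


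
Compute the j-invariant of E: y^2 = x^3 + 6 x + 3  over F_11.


Delta = -16(4 a^3 + 27 b^2) mod 11 = 9
-1728 * (4 a)^3 = -1728 * (4*6)^3 mod 11 = 3
j = 3 * 9^(-1) mod 11 = 4

j = 4 (mod 11)


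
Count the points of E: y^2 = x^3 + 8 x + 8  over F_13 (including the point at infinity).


For each x in F_13, count y with y^2 = x^3 + 8 x + 8 mod 13:
  x = 1: RHS = 4, y in [2, 11]  -> 2 point(s)
  x = 4: RHS = 0, y in [0]  -> 1 point(s)
  x = 5: RHS = 4, y in [2, 11]  -> 2 point(s)
  x = 6: RHS = 12, y in [5, 8]  -> 2 point(s)
  x = 7: RHS = 4, y in [2, 11]  -> 2 point(s)
  x = 8: RHS = 12, y in [5, 8]  -> 2 point(s)
  x = 9: RHS = 3, y in [4, 9]  -> 2 point(s)
  x = 10: RHS = 9, y in [3, 10]  -> 2 point(s)
  x = 11: RHS = 10, y in [6, 7]  -> 2 point(s)
  x = 12: RHS = 12, y in [5, 8]  -> 2 point(s)
Affine points: 19. Add the point at infinity: total = 20.

#E(F_13) = 20


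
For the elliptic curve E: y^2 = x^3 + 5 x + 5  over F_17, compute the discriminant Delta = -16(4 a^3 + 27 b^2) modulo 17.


4 a^3 + 27 b^2 = 4*5^3 + 27*5^2 = 500 + 675 = 1175
Delta = -16 * (1175) = -18800
Delta mod 17 = 2

Delta = 2 (mod 17)


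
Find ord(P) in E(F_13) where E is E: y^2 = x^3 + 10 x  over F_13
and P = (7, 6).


Compute successive multiples of P until we hit O:
  1P = (7, 6)
  2P = (0, 0)
  3P = (7, 7)
  4P = O

ord(P) = 4


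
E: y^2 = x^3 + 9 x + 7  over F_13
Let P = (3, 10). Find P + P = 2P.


Doubling: s = (3 x1^2 + a) / (2 y1)
s = (3*3^2 + 9) / (2*10) mod 13 = 7
x3 = s^2 - 2 x1 mod 13 = 7^2 - 2*3 = 4
y3 = s (x1 - x3) - y1 mod 13 = 7 * (3 - 4) - 10 = 9

2P = (4, 9)


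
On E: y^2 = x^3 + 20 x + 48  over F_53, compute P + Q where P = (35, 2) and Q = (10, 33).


P != Q, so use the chord formula.
s = (y2 - y1) / (x2 - x1) = (31) / (28) mod 53 = 3
x3 = s^2 - x1 - x2 mod 53 = 3^2 - 35 - 10 = 17
y3 = s (x1 - x3) - y1 mod 53 = 3 * (35 - 17) - 2 = 52

P + Q = (17, 52)


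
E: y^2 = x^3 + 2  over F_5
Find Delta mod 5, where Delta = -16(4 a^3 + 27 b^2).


4 a^3 + 27 b^2 = 4*0^3 + 27*2^2 = 0 + 108 = 108
Delta = -16 * (108) = -1728
Delta mod 5 = 2

Delta = 2 (mod 5)


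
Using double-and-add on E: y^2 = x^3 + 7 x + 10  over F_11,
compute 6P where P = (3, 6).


k = 6 = 110_2 (binary, LSB first: 011)
Double-and-add from P = (3, 6):
  bit 0 = 0: acc unchanged = O
  bit 1 = 1: acc = O + (6, 2) = (6, 2)
  bit 2 = 1: acc = (6, 2) + (4, 6) = (5, 7)

6P = (5, 7)


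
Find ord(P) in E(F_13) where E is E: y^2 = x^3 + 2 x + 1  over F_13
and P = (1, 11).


Compute successive multiples of P until we hit O:
  1P = (1, 11)
  2P = (2, 0)
  3P = (1, 2)
  4P = O

ord(P) = 4


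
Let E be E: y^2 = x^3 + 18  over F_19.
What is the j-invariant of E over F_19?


Delta = -16(4 a^3 + 27 b^2) mod 19 = 5
-1728 * (4 a)^3 = -1728 * (4*0)^3 mod 19 = 0
j = 0 * 5^(-1) mod 19 = 0

j = 0 (mod 19)


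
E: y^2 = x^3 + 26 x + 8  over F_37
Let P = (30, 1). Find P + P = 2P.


Doubling: s = (3 x1^2 + a) / (2 y1)
s = (3*30^2 + 26) / (2*1) mod 37 = 31
x3 = s^2 - 2 x1 mod 37 = 31^2 - 2*30 = 13
y3 = s (x1 - x3) - y1 mod 37 = 31 * (30 - 13) - 1 = 8

2P = (13, 8)


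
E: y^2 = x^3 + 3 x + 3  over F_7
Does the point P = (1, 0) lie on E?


Check whether y^2 = x^3 + 3 x + 3 (mod 7) for (x, y) = (1, 0).
LHS: y^2 = 0^2 mod 7 = 0
RHS: x^3 + 3 x + 3 = 1^3 + 3*1 + 3 mod 7 = 0
LHS = RHS

Yes, on the curve


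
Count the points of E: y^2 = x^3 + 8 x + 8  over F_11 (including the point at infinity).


For each x in F_11, count y with y^2 = x^3 + 8 x + 8 mod 11:
  x = 3: RHS = 4, y in [2, 9]  -> 2 point(s)
  x = 4: RHS = 5, y in [4, 7]  -> 2 point(s)
  x = 7: RHS = 0, y in [0]  -> 1 point(s)
  x = 8: RHS = 1, y in [1, 10]  -> 2 point(s)
Affine points: 7. Add the point at infinity: total = 8.

#E(F_11) = 8


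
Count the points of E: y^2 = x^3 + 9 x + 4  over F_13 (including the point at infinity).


For each x in F_13, count y with y^2 = x^3 + 9 x + 4 mod 13:
  x = 0: RHS = 4, y in [2, 11]  -> 2 point(s)
  x = 1: RHS = 1, y in [1, 12]  -> 2 point(s)
  x = 2: RHS = 4, y in [2, 11]  -> 2 point(s)
  x = 4: RHS = 0, y in [0]  -> 1 point(s)
  x = 6: RHS = 1, y in [1, 12]  -> 2 point(s)
  x = 8: RHS = 3, y in [4, 9]  -> 2 point(s)
  x = 11: RHS = 4, y in [2, 11]  -> 2 point(s)
Affine points: 13. Add the point at infinity: total = 14.

#E(F_13) = 14


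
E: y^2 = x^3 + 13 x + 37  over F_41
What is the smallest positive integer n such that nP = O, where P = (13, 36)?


Compute successive multiples of P until we hit O:
  1P = (13, 36)
  2P = (13, 5)
  3P = O

ord(P) = 3


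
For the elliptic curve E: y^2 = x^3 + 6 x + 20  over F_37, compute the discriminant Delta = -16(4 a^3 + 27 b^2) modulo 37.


4 a^3 + 27 b^2 = 4*6^3 + 27*20^2 = 864 + 10800 = 11664
Delta = -16 * (11664) = -186624
Delta mod 37 = 4

Delta = 4 (mod 37)


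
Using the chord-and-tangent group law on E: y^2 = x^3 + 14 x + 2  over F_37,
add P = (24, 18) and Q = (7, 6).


P != Q, so use the chord formula.
s = (y2 - y1) / (x2 - x1) = (25) / (20) mod 37 = 29
x3 = s^2 - x1 - x2 mod 37 = 29^2 - 24 - 7 = 33
y3 = s (x1 - x3) - y1 mod 37 = 29 * (24 - 33) - 18 = 17

P + Q = (33, 17)


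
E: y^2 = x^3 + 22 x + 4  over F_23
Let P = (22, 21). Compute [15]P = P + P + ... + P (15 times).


k = 15 = 1111_2 (binary, LSB first: 1111)
Double-and-add from P = (22, 21):
  bit 0 = 1: acc = O + (22, 21) = (22, 21)
  bit 1 = 1: acc = (22, 21) + (8, 18) = (11, 6)
  bit 2 = 1: acc = (11, 6) + (16, 6) = (19, 17)
  bit 3 = 1: acc = (19, 17) + (17, 1) = (5, 3)

15P = (5, 3)


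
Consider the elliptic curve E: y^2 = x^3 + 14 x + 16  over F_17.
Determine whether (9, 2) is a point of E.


Check whether y^2 = x^3 + 14 x + 16 (mod 17) for (x, y) = (9, 2).
LHS: y^2 = 2^2 mod 17 = 4
RHS: x^3 + 14 x + 16 = 9^3 + 14*9 + 16 mod 17 = 4
LHS = RHS

Yes, on the curve


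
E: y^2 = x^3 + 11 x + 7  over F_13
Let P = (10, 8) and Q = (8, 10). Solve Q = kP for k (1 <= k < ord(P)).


Enumerate multiples of P until we hit Q = (8, 10):
  1P = (10, 8)
  2P = (9, 9)
  3P = (8, 3)
  4P = (11, 9)
  5P = (6, 9)
  6P = (6, 4)
  7P = (11, 4)
  8P = (8, 10)
Match found at i = 8.

k = 8


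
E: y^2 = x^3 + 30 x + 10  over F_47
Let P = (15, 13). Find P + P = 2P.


Doubling: s = (3 x1^2 + a) / (2 y1)
s = (3*15^2 + 30) / (2*13) mod 47 = 0
x3 = s^2 - 2 x1 mod 47 = 0^2 - 2*15 = 17
y3 = s (x1 - x3) - y1 mod 47 = 0 * (15 - 17) - 13 = 34

2P = (17, 34)


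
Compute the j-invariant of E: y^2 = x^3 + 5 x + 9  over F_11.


Delta = -16(4 a^3 + 27 b^2) mod 11 = 7
-1728 * (4 a)^3 = -1728 * (4*5)^3 mod 11 = 8
j = 8 * 7^(-1) mod 11 = 9

j = 9 (mod 11)


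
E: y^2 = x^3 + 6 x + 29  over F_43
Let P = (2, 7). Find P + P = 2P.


Doubling: s = (3 x1^2 + a) / (2 y1)
s = (3*2^2 + 6) / (2*7) mod 43 = 32
x3 = s^2 - 2 x1 mod 43 = 32^2 - 2*2 = 31
y3 = s (x1 - x3) - y1 mod 43 = 32 * (2 - 31) - 7 = 11

2P = (31, 11)


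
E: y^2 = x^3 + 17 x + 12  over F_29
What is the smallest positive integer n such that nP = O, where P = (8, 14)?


Compute successive multiples of P until we hit O:
  1P = (8, 14)
  2P = (20, 0)
  3P = (8, 15)
  4P = O

ord(P) = 4


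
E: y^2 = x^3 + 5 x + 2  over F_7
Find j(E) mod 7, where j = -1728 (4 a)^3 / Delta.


Delta = -16(4 a^3 + 27 b^2) mod 7 = 2
-1728 * (4 a)^3 = -1728 * (4*5)^3 mod 7 = 6
j = 6 * 2^(-1) mod 7 = 3

j = 3 (mod 7)


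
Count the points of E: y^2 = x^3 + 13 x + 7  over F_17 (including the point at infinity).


For each x in F_17, count y with y^2 = x^3 + 13 x + 7 mod 17:
  x = 1: RHS = 4, y in [2, 15]  -> 2 point(s)
  x = 4: RHS = 4, y in [2, 15]  -> 2 point(s)
  x = 7: RHS = 16, y in [4, 13]  -> 2 point(s)
  x = 10: RHS = 15, y in [7, 10]  -> 2 point(s)
  x = 11: RHS = 2, y in [6, 11]  -> 2 point(s)
  x = 12: RHS = 4, y in [2, 15]  -> 2 point(s)
  x = 14: RHS = 9, y in [3, 14]  -> 2 point(s)
Affine points: 14. Add the point at infinity: total = 15.

#E(F_17) = 15


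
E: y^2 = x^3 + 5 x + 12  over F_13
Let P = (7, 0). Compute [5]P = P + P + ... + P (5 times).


k = 5 = 101_2 (binary, LSB first: 101)
Double-and-add from P = (7, 0):
  bit 0 = 1: acc = O + (7, 0) = (7, 0)
  bit 1 = 0: acc unchanged = (7, 0)
  bit 2 = 1: acc = (7, 0) + O = (7, 0)

5P = (7, 0)


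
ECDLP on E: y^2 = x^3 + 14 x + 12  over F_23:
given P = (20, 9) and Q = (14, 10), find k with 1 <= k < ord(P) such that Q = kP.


Enumerate multiples of P until we hit Q = (14, 10):
  1P = (20, 9)
  2P = (7, 4)
  3P = (2, 5)
  4P = (9, 19)
  5P = (3, 9)
  6P = (0, 14)
  7P = (16, 13)
  8P = (11, 5)
  9P = (1, 2)
  10P = (18, 22)
  11P = (10, 18)
  12P = (6, 6)
  13P = (15, 20)
  14P = (14, 10)
Match found at i = 14.

k = 14


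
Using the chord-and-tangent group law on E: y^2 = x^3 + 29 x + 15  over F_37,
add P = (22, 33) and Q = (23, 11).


P != Q, so use the chord formula.
s = (y2 - y1) / (x2 - x1) = (15) / (1) mod 37 = 15
x3 = s^2 - x1 - x2 mod 37 = 15^2 - 22 - 23 = 32
y3 = s (x1 - x3) - y1 mod 37 = 15 * (22 - 32) - 33 = 2

P + Q = (32, 2)


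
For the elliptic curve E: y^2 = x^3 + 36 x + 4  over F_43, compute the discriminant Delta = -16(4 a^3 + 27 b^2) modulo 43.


4 a^3 + 27 b^2 = 4*36^3 + 27*4^2 = 186624 + 432 = 187056
Delta = -16 * (187056) = -2992896
Delta mod 43 = 33

Delta = 33 (mod 43)


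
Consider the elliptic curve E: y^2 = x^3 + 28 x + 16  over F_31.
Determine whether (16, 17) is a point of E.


Check whether y^2 = x^3 + 28 x + 16 (mod 31) for (x, y) = (16, 17).
LHS: y^2 = 17^2 mod 31 = 10
RHS: x^3 + 28 x + 16 = 16^3 + 28*16 + 16 mod 31 = 3
LHS != RHS

No, not on the curve


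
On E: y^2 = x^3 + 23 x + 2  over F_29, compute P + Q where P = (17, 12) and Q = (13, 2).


P != Q, so use the chord formula.
s = (y2 - y1) / (x2 - x1) = (19) / (25) mod 29 = 17
x3 = s^2 - x1 - x2 mod 29 = 17^2 - 17 - 13 = 27
y3 = s (x1 - x3) - y1 mod 29 = 17 * (17 - 27) - 12 = 21

P + Q = (27, 21)


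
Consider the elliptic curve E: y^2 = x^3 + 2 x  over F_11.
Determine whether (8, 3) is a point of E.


Check whether y^2 = x^3 + 2 x + 0 (mod 11) for (x, y) = (8, 3).
LHS: y^2 = 3^2 mod 11 = 9
RHS: x^3 + 2 x + 0 = 8^3 + 2*8 + 0 mod 11 = 0
LHS != RHS

No, not on the curve


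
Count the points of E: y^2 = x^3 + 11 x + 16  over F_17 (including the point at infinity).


For each x in F_17, count y with y^2 = x^3 + 11 x + 16 mod 17:
  x = 0: RHS = 16, y in [4, 13]  -> 2 point(s)
  x = 3: RHS = 8, y in [5, 12]  -> 2 point(s)
  x = 5: RHS = 9, y in [3, 14]  -> 2 point(s)
  x = 6: RHS = 9, y in [3, 14]  -> 2 point(s)
  x = 8: RHS = 4, y in [2, 15]  -> 2 point(s)
  x = 10: RHS = 4, y in [2, 15]  -> 2 point(s)
  x = 16: RHS = 4, y in [2, 15]  -> 2 point(s)
Affine points: 14. Add the point at infinity: total = 15.

#E(F_17) = 15
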